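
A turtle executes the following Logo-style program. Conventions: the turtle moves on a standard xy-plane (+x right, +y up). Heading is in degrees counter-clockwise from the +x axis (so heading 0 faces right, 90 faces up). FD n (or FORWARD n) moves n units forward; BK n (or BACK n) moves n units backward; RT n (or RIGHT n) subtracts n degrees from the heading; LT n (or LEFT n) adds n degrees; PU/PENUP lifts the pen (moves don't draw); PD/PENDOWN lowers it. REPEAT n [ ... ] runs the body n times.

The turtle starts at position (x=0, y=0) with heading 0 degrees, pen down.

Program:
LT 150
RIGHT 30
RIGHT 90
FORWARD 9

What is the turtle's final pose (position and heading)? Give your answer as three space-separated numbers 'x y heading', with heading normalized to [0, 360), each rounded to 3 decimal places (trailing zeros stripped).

Executing turtle program step by step:
Start: pos=(0,0), heading=0, pen down
LT 150: heading 0 -> 150
RT 30: heading 150 -> 120
RT 90: heading 120 -> 30
FD 9: (0,0) -> (7.794,4.5) [heading=30, draw]
Final: pos=(7.794,4.5), heading=30, 1 segment(s) drawn

Answer: 7.794 4.5 30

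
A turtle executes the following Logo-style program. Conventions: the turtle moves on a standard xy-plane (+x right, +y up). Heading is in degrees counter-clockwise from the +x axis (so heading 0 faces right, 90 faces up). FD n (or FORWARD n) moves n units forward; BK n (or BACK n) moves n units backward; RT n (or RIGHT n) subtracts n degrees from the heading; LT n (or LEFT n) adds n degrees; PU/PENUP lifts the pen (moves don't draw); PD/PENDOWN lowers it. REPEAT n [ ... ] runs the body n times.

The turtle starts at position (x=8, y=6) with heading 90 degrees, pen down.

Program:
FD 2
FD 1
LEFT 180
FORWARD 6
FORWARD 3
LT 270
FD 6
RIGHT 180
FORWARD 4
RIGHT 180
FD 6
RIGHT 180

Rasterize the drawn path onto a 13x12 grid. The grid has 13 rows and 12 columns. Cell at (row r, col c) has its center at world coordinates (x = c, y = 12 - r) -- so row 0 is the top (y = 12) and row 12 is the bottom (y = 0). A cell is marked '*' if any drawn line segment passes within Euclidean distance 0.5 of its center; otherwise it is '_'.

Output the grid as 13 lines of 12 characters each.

Segment 0: (8,6) -> (8,8)
Segment 1: (8,8) -> (8,9)
Segment 2: (8,9) -> (8,3)
Segment 3: (8,3) -> (8,0)
Segment 4: (8,0) -> (2,0)
Segment 5: (2,0) -> (6,0)
Segment 6: (6,0) -> (-0,0)

Answer: ____________
____________
____________
________*___
________*___
________*___
________*___
________*___
________*___
________*___
________*___
________*___
*********___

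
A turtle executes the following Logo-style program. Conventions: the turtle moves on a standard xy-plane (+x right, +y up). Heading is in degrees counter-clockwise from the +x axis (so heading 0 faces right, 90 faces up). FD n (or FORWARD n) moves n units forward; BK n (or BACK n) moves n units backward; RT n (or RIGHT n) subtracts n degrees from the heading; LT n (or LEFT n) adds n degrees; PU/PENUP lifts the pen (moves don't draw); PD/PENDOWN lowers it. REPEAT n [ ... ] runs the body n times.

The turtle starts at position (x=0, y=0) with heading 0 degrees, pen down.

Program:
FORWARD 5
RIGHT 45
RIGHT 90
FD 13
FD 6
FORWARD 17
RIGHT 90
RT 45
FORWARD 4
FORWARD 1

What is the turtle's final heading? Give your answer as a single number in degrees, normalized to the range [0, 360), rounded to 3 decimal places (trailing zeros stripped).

Answer: 90

Derivation:
Executing turtle program step by step:
Start: pos=(0,0), heading=0, pen down
FD 5: (0,0) -> (5,0) [heading=0, draw]
RT 45: heading 0 -> 315
RT 90: heading 315 -> 225
FD 13: (5,0) -> (-4.192,-9.192) [heading=225, draw]
FD 6: (-4.192,-9.192) -> (-8.435,-13.435) [heading=225, draw]
FD 17: (-8.435,-13.435) -> (-20.456,-25.456) [heading=225, draw]
RT 90: heading 225 -> 135
RT 45: heading 135 -> 90
FD 4: (-20.456,-25.456) -> (-20.456,-21.456) [heading=90, draw]
FD 1: (-20.456,-21.456) -> (-20.456,-20.456) [heading=90, draw]
Final: pos=(-20.456,-20.456), heading=90, 6 segment(s) drawn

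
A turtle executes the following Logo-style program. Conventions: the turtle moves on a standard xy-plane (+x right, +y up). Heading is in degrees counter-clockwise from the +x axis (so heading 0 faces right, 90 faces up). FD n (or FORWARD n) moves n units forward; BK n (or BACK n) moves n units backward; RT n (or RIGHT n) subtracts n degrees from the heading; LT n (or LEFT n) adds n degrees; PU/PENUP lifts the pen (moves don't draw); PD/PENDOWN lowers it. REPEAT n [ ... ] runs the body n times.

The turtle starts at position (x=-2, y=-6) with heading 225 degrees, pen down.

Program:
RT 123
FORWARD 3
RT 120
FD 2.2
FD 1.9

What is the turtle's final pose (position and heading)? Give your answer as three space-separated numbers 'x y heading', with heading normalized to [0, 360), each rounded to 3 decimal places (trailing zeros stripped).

Executing turtle program step by step:
Start: pos=(-2,-6), heading=225, pen down
RT 123: heading 225 -> 102
FD 3: (-2,-6) -> (-2.624,-3.066) [heading=102, draw]
RT 120: heading 102 -> 342
FD 2.2: (-2.624,-3.066) -> (-0.531,-3.745) [heading=342, draw]
FD 1.9: (-0.531,-3.745) -> (1.276,-4.333) [heading=342, draw]
Final: pos=(1.276,-4.333), heading=342, 3 segment(s) drawn

Answer: 1.276 -4.333 342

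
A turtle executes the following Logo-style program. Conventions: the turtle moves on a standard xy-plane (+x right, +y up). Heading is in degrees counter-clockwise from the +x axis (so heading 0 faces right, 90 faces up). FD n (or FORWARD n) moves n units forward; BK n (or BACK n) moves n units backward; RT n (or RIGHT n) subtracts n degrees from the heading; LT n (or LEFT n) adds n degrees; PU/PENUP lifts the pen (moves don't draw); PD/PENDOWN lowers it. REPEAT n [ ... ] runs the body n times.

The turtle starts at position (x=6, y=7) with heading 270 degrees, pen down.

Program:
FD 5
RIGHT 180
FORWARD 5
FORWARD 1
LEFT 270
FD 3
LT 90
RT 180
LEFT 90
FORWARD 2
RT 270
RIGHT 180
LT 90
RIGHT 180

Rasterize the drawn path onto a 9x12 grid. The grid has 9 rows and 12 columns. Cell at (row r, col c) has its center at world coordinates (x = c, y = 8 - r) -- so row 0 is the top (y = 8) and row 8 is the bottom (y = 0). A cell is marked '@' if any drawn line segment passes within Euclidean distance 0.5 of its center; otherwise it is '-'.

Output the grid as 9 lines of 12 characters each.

Segment 0: (6,7) -> (6,2)
Segment 1: (6,2) -> (6,7)
Segment 2: (6,7) -> (6,8)
Segment 3: (6,8) -> (9,8)
Segment 4: (9,8) -> (11,8)

Answer: ------@@@@@@
------@-----
------@-----
------@-----
------@-----
------@-----
------@-----
------------
------------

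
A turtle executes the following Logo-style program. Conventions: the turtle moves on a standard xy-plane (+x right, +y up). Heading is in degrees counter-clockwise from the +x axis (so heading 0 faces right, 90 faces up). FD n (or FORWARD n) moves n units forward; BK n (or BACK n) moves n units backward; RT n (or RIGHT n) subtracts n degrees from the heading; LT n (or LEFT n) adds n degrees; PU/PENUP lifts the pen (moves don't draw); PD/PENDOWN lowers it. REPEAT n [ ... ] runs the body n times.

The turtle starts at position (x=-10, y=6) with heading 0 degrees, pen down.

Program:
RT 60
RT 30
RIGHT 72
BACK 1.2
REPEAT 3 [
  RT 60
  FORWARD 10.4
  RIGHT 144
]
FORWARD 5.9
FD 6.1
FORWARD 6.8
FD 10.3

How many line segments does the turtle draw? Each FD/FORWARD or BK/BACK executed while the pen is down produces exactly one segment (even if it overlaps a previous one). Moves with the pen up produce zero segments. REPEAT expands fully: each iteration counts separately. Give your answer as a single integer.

Executing turtle program step by step:
Start: pos=(-10,6), heading=0, pen down
RT 60: heading 0 -> 300
RT 30: heading 300 -> 270
RT 72: heading 270 -> 198
BK 1.2: (-10,6) -> (-8.859,6.371) [heading=198, draw]
REPEAT 3 [
  -- iteration 1/3 --
  RT 60: heading 198 -> 138
  FD 10.4: (-8.859,6.371) -> (-16.587,13.33) [heading=138, draw]
  RT 144: heading 138 -> 354
  -- iteration 2/3 --
  RT 60: heading 354 -> 294
  FD 10.4: (-16.587,13.33) -> (-12.357,3.829) [heading=294, draw]
  RT 144: heading 294 -> 150
  -- iteration 3/3 --
  RT 60: heading 150 -> 90
  FD 10.4: (-12.357,3.829) -> (-12.357,14.229) [heading=90, draw]
  RT 144: heading 90 -> 306
]
FD 5.9: (-12.357,14.229) -> (-8.889,9.456) [heading=306, draw]
FD 6.1: (-8.889,9.456) -> (-5.304,4.521) [heading=306, draw]
FD 6.8: (-5.304,4.521) -> (-1.307,-0.981) [heading=306, draw]
FD 10.3: (-1.307,-0.981) -> (4.747,-9.313) [heading=306, draw]
Final: pos=(4.747,-9.313), heading=306, 8 segment(s) drawn
Segments drawn: 8

Answer: 8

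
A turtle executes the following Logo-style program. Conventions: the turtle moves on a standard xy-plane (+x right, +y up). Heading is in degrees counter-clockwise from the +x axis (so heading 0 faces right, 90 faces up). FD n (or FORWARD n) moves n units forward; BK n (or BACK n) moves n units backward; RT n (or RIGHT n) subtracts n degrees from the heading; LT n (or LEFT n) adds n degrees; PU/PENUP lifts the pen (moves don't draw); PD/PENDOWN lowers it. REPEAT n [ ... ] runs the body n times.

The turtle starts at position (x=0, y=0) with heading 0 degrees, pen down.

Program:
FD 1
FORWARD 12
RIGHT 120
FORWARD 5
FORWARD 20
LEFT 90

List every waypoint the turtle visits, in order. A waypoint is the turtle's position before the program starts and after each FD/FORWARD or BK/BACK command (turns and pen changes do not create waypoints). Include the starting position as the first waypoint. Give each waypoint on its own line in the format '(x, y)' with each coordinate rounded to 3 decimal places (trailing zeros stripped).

Executing turtle program step by step:
Start: pos=(0,0), heading=0, pen down
FD 1: (0,0) -> (1,0) [heading=0, draw]
FD 12: (1,0) -> (13,0) [heading=0, draw]
RT 120: heading 0 -> 240
FD 5: (13,0) -> (10.5,-4.33) [heading=240, draw]
FD 20: (10.5,-4.33) -> (0.5,-21.651) [heading=240, draw]
LT 90: heading 240 -> 330
Final: pos=(0.5,-21.651), heading=330, 4 segment(s) drawn
Waypoints (5 total):
(0, 0)
(1, 0)
(13, 0)
(10.5, -4.33)
(0.5, -21.651)

Answer: (0, 0)
(1, 0)
(13, 0)
(10.5, -4.33)
(0.5, -21.651)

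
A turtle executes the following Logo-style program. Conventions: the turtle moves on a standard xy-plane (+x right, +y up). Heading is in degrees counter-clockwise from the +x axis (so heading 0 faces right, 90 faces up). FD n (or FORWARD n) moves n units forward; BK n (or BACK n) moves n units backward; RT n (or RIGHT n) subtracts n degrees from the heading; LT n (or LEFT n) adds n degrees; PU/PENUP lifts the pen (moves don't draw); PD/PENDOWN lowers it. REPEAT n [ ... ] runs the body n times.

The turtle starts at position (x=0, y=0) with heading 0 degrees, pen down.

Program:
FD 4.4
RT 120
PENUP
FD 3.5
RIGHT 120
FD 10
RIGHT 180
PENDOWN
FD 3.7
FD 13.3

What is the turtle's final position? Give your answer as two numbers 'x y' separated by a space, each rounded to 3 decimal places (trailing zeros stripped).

Answer: 6.15 -9.093

Derivation:
Executing turtle program step by step:
Start: pos=(0,0), heading=0, pen down
FD 4.4: (0,0) -> (4.4,0) [heading=0, draw]
RT 120: heading 0 -> 240
PU: pen up
FD 3.5: (4.4,0) -> (2.65,-3.031) [heading=240, move]
RT 120: heading 240 -> 120
FD 10: (2.65,-3.031) -> (-2.35,5.629) [heading=120, move]
RT 180: heading 120 -> 300
PD: pen down
FD 3.7: (-2.35,5.629) -> (-0.5,2.425) [heading=300, draw]
FD 13.3: (-0.5,2.425) -> (6.15,-9.093) [heading=300, draw]
Final: pos=(6.15,-9.093), heading=300, 3 segment(s) drawn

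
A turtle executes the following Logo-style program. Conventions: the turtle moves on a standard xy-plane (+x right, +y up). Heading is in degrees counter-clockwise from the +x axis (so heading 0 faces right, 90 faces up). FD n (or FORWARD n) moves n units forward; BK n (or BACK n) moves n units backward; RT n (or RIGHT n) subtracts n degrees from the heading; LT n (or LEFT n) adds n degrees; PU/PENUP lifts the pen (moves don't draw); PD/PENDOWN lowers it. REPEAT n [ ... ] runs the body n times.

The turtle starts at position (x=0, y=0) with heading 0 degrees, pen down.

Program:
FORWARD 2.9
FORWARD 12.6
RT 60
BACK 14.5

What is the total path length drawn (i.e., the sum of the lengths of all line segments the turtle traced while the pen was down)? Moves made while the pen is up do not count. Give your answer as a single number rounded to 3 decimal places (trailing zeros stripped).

Answer: 30

Derivation:
Executing turtle program step by step:
Start: pos=(0,0), heading=0, pen down
FD 2.9: (0,0) -> (2.9,0) [heading=0, draw]
FD 12.6: (2.9,0) -> (15.5,0) [heading=0, draw]
RT 60: heading 0 -> 300
BK 14.5: (15.5,0) -> (8.25,12.557) [heading=300, draw]
Final: pos=(8.25,12.557), heading=300, 3 segment(s) drawn

Segment lengths:
  seg 1: (0,0) -> (2.9,0), length = 2.9
  seg 2: (2.9,0) -> (15.5,0), length = 12.6
  seg 3: (15.5,0) -> (8.25,12.557), length = 14.5
Total = 30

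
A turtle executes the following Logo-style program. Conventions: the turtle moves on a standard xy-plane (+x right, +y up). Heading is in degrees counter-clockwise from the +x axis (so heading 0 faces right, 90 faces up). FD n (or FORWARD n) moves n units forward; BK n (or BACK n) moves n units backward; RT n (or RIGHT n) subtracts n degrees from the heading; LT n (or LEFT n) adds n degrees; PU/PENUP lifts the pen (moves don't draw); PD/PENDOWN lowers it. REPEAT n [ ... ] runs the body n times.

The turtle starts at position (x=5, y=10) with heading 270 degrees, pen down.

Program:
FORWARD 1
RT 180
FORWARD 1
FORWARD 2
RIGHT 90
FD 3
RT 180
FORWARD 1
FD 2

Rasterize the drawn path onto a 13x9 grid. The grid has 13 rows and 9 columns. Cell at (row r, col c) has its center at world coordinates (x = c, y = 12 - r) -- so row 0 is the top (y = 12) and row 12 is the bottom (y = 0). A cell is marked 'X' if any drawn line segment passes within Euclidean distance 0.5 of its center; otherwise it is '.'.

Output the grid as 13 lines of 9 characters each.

Answer: .....XXXX
.....X...
.....X...
.....X...
.........
.........
.........
.........
.........
.........
.........
.........
.........

Derivation:
Segment 0: (5,10) -> (5,9)
Segment 1: (5,9) -> (5,10)
Segment 2: (5,10) -> (5,12)
Segment 3: (5,12) -> (8,12)
Segment 4: (8,12) -> (7,12)
Segment 5: (7,12) -> (5,12)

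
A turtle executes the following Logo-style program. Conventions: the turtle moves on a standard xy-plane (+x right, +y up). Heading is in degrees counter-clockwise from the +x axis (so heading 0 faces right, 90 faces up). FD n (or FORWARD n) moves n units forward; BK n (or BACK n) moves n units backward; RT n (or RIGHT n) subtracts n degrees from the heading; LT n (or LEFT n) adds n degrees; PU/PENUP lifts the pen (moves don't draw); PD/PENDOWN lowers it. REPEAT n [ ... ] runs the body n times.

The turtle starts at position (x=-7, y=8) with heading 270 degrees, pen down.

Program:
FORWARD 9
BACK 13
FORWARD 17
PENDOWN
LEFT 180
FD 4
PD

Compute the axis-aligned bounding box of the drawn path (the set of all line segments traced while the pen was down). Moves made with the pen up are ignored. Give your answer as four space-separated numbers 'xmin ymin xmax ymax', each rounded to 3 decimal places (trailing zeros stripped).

Answer: -7 -5 -7 12

Derivation:
Executing turtle program step by step:
Start: pos=(-7,8), heading=270, pen down
FD 9: (-7,8) -> (-7,-1) [heading=270, draw]
BK 13: (-7,-1) -> (-7,12) [heading=270, draw]
FD 17: (-7,12) -> (-7,-5) [heading=270, draw]
PD: pen down
LT 180: heading 270 -> 90
FD 4: (-7,-5) -> (-7,-1) [heading=90, draw]
PD: pen down
Final: pos=(-7,-1), heading=90, 4 segment(s) drawn

Segment endpoints: x in {-7, -7, -7, -7}, y in {-5, -1, 8, 12}
xmin=-7, ymin=-5, xmax=-7, ymax=12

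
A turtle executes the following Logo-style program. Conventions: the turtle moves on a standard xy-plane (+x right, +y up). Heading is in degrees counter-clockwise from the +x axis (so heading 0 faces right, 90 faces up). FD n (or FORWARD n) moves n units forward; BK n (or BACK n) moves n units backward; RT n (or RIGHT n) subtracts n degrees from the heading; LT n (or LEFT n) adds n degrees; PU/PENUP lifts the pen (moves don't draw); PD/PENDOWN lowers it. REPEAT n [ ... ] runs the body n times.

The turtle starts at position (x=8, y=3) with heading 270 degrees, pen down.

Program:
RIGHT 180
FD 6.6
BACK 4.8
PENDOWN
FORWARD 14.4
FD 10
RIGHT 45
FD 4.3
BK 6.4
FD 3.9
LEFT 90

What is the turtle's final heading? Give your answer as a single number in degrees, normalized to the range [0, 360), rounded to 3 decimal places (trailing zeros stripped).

Executing turtle program step by step:
Start: pos=(8,3), heading=270, pen down
RT 180: heading 270 -> 90
FD 6.6: (8,3) -> (8,9.6) [heading=90, draw]
BK 4.8: (8,9.6) -> (8,4.8) [heading=90, draw]
PD: pen down
FD 14.4: (8,4.8) -> (8,19.2) [heading=90, draw]
FD 10: (8,19.2) -> (8,29.2) [heading=90, draw]
RT 45: heading 90 -> 45
FD 4.3: (8,29.2) -> (11.041,32.241) [heading=45, draw]
BK 6.4: (11.041,32.241) -> (6.515,27.715) [heading=45, draw]
FD 3.9: (6.515,27.715) -> (9.273,30.473) [heading=45, draw]
LT 90: heading 45 -> 135
Final: pos=(9.273,30.473), heading=135, 7 segment(s) drawn

Answer: 135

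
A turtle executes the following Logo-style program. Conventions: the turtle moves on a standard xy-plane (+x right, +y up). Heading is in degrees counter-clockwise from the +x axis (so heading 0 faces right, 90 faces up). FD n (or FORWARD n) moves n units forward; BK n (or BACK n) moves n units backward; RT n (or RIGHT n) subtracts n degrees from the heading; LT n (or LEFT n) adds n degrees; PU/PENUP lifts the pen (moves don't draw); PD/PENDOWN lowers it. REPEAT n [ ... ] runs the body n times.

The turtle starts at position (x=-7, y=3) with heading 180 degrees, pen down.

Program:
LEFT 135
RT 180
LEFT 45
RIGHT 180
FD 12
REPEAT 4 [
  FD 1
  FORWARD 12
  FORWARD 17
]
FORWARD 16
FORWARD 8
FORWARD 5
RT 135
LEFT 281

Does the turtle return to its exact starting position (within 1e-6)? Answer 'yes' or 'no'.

Executing turtle program step by step:
Start: pos=(-7,3), heading=180, pen down
LT 135: heading 180 -> 315
RT 180: heading 315 -> 135
LT 45: heading 135 -> 180
RT 180: heading 180 -> 0
FD 12: (-7,3) -> (5,3) [heading=0, draw]
REPEAT 4 [
  -- iteration 1/4 --
  FD 1: (5,3) -> (6,3) [heading=0, draw]
  FD 12: (6,3) -> (18,3) [heading=0, draw]
  FD 17: (18,3) -> (35,3) [heading=0, draw]
  -- iteration 2/4 --
  FD 1: (35,3) -> (36,3) [heading=0, draw]
  FD 12: (36,3) -> (48,3) [heading=0, draw]
  FD 17: (48,3) -> (65,3) [heading=0, draw]
  -- iteration 3/4 --
  FD 1: (65,3) -> (66,3) [heading=0, draw]
  FD 12: (66,3) -> (78,3) [heading=0, draw]
  FD 17: (78,3) -> (95,3) [heading=0, draw]
  -- iteration 4/4 --
  FD 1: (95,3) -> (96,3) [heading=0, draw]
  FD 12: (96,3) -> (108,3) [heading=0, draw]
  FD 17: (108,3) -> (125,3) [heading=0, draw]
]
FD 16: (125,3) -> (141,3) [heading=0, draw]
FD 8: (141,3) -> (149,3) [heading=0, draw]
FD 5: (149,3) -> (154,3) [heading=0, draw]
RT 135: heading 0 -> 225
LT 281: heading 225 -> 146
Final: pos=(154,3), heading=146, 16 segment(s) drawn

Start position: (-7, 3)
Final position: (154, 3)
Distance = 161; >= 1e-6 -> NOT closed

Answer: no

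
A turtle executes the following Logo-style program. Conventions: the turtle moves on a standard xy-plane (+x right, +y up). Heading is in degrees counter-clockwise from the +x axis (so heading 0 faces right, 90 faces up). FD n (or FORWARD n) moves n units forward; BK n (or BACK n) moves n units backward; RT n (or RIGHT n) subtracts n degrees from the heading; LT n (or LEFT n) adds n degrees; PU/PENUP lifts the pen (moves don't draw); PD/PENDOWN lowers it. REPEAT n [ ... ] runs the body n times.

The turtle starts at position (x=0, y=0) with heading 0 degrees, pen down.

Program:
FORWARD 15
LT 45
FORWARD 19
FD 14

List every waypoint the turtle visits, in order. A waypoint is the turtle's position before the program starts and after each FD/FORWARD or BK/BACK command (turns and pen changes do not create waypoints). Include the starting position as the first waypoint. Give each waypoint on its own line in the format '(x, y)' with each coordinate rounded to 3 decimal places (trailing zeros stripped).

Executing turtle program step by step:
Start: pos=(0,0), heading=0, pen down
FD 15: (0,0) -> (15,0) [heading=0, draw]
LT 45: heading 0 -> 45
FD 19: (15,0) -> (28.435,13.435) [heading=45, draw]
FD 14: (28.435,13.435) -> (38.335,23.335) [heading=45, draw]
Final: pos=(38.335,23.335), heading=45, 3 segment(s) drawn
Waypoints (4 total):
(0, 0)
(15, 0)
(28.435, 13.435)
(38.335, 23.335)

Answer: (0, 0)
(15, 0)
(28.435, 13.435)
(38.335, 23.335)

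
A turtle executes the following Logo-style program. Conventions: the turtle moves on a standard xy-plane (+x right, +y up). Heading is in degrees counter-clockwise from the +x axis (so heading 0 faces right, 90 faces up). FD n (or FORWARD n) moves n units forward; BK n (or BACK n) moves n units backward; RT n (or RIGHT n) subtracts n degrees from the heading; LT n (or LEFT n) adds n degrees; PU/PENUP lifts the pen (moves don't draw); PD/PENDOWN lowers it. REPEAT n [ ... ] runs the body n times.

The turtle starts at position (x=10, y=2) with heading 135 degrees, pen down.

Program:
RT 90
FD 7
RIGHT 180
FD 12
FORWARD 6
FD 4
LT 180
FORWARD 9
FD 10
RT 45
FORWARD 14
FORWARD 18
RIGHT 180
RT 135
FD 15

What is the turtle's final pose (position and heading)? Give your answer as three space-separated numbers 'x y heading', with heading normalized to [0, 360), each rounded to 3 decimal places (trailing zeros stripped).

Executing turtle program step by step:
Start: pos=(10,2), heading=135, pen down
RT 90: heading 135 -> 45
FD 7: (10,2) -> (14.95,6.95) [heading=45, draw]
RT 180: heading 45 -> 225
FD 12: (14.95,6.95) -> (6.464,-1.536) [heading=225, draw]
FD 6: (6.464,-1.536) -> (2.222,-5.778) [heading=225, draw]
FD 4: (2.222,-5.778) -> (-0.607,-8.607) [heading=225, draw]
LT 180: heading 225 -> 45
FD 9: (-0.607,-8.607) -> (5.757,-2.243) [heading=45, draw]
FD 10: (5.757,-2.243) -> (12.828,4.828) [heading=45, draw]
RT 45: heading 45 -> 0
FD 14: (12.828,4.828) -> (26.828,4.828) [heading=0, draw]
FD 18: (26.828,4.828) -> (44.828,4.828) [heading=0, draw]
RT 180: heading 0 -> 180
RT 135: heading 180 -> 45
FD 15: (44.828,4.828) -> (55.435,15.435) [heading=45, draw]
Final: pos=(55.435,15.435), heading=45, 9 segment(s) drawn

Answer: 55.435 15.435 45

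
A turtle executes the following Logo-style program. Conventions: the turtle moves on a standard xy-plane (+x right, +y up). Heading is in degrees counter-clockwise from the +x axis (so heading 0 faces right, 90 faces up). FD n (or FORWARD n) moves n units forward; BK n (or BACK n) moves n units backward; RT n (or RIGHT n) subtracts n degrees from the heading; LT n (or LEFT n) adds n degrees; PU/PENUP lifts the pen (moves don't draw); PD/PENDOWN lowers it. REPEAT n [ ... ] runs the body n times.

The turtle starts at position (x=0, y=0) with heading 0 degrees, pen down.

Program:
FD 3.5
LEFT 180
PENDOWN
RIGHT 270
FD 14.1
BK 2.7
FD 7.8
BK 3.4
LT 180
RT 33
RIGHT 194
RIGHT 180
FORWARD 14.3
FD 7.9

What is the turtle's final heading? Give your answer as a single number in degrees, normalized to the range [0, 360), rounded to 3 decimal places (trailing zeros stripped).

Answer: 43

Derivation:
Executing turtle program step by step:
Start: pos=(0,0), heading=0, pen down
FD 3.5: (0,0) -> (3.5,0) [heading=0, draw]
LT 180: heading 0 -> 180
PD: pen down
RT 270: heading 180 -> 270
FD 14.1: (3.5,0) -> (3.5,-14.1) [heading=270, draw]
BK 2.7: (3.5,-14.1) -> (3.5,-11.4) [heading=270, draw]
FD 7.8: (3.5,-11.4) -> (3.5,-19.2) [heading=270, draw]
BK 3.4: (3.5,-19.2) -> (3.5,-15.8) [heading=270, draw]
LT 180: heading 270 -> 90
RT 33: heading 90 -> 57
RT 194: heading 57 -> 223
RT 180: heading 223 -> 43
FD 14.3: (3.5,-15.8) -> (13.958,-6.047) [heading=43, draw]
FD 7.9: (13.958,-6.047) -> (19.736,-0.66) [heading=43, draw]
Final: pos=(19.736,-0.66), heading=43, 7 segment(s) drawn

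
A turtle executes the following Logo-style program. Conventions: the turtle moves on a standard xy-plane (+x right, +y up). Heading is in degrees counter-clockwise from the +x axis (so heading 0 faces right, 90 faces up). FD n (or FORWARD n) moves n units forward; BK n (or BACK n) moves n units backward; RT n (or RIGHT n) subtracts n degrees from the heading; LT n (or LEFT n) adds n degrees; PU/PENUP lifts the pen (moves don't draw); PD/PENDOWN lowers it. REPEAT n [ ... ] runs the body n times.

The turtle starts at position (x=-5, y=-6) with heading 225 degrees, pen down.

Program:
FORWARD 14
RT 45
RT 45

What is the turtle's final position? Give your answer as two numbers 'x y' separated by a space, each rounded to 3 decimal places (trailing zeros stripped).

Executing turtle program step by step:
Start: pos=(-5,-6), heading=225, pen down
FD 14: (-5,-6) -> (-14.899,-15.899) [heading=225, draw]
RT 45: heading 225 -> 180
RT 45: heading 180 -> 135
Final: pos=(-14.899,-15.899), heading=135, 1 segment(s) drawn

Answer: -14.899 -15.899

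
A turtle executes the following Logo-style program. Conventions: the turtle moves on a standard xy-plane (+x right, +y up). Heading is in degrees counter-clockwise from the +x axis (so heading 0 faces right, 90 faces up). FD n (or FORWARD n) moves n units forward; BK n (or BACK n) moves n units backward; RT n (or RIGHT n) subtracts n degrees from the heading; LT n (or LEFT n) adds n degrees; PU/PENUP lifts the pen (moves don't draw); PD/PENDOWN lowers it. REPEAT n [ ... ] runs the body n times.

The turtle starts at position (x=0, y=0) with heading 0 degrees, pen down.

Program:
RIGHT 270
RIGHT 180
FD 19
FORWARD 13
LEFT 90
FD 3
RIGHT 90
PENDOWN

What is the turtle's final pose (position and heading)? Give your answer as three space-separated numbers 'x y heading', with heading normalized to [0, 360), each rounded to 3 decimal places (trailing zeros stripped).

Executing turtle program step by step:
Start: pos=(0,0), heading=0, pen down
RT 270: heading 0 -> 90
RT 180: heading 90 -> 270
FD 19: (0,0) -> (0,-19) [heading=270, draw]
FD 13: (0,-19) -> (0,-32) [heading=270, draw]
LT 90: heading 270 -> 0
FD 3: (0,-32) -> (3,-32) [heading=0, draw]
RT 90: heading 0 -> 270
PD: pen down
Final: pos=(3,-32), heading=270, 3 segment(s) drawn

Answer: 3 -32 270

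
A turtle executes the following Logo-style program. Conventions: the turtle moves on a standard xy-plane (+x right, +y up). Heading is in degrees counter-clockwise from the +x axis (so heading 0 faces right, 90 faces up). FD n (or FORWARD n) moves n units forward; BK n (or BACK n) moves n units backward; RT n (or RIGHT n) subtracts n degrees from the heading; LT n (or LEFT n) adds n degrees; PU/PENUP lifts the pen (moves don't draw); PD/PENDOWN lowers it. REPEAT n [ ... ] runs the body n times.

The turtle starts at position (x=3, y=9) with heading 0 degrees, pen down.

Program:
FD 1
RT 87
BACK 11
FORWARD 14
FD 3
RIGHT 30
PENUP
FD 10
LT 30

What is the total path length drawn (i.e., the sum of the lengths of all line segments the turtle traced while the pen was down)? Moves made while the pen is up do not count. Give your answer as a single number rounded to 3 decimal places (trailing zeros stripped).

Executing turtle program step by step:
Start: pos=(3,9), heading=0, pen down
FD 1: (3,9) -> (4,9) [heading=0, draw]
RT 87: heading 0 -> 273
BK 11: (4,9) -> (3.424,19.985) [heading=273, draw]
FD 14: (3.424,19.985) -> (4.157,6.004) [heading=273, draw]
FD 3: (4.157,6.004) -> (4.314,3.008) [heading=273, draw]
RT 30: heading 273 -> 243
PU: pen up
FD 10: (4.314,3.008) -> (-0.226,-5.902) [heading=243, move]
LT 30: heading 243 -> 273
Final: pos=(-0.226,-5.902), heading=273, 4 segment(s) drawn

Segment lengths:
  seg 1: (3,9) -> (4,9), length = 1
  seg 2: (4,9) -> (3.424,19.985), length = 11
  seg 3: (3.424,19.985) -> (4.157,6.004), length = 14
  seg 4: (4.157,6.004) -> (4.314,3.008), length = 3
Total = 29

Answer: 29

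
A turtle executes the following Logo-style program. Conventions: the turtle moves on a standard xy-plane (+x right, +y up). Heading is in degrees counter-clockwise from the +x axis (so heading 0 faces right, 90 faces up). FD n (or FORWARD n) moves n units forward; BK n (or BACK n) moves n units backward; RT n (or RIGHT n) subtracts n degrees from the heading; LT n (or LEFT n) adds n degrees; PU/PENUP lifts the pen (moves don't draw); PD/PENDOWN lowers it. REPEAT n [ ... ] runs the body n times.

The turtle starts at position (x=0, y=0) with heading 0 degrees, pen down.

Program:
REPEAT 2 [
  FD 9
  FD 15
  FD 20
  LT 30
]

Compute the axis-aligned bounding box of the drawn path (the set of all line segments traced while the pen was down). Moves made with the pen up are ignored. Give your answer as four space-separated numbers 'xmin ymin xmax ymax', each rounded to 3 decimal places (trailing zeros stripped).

Answer: 0 0 82.105 22

Derivation:
Executing turtle program step by step:
Start: pos=(0,0), heading=0, pen down
REPEAT 2 [
  -- iteration 1/2 --
  FD 9: (0,0) -> (9,0) [heading=0, draw]
  FD 15: (9,0) -> (24,0) [heading=0, draw]
  FD 20: (24,0) -> (44,0) [heading=0, draw]
  LT 30: heading 0 -> 30
  -- iteration 2/2 --
  FD 9: (44,0) -> (51.794,4.5) [heading=30, draw]
  FD 15: (51.794,4.5) -> (64.785,12) [heading=30, draw]
  FD 20: (64.785,12) -> (82.105,22) [heading=30, draw]
  LT 30: heading 30 -> 60
]
Final: pos=(82.105,22), heading=60, 6 segment(s) drawn

Segment endpoints: x in {0, 9, 24, 44, 51.794, 64.785, 82.105}, y in {0, 4.5, 12, 22}
xmin=0, ymin=0, xmax=82.105, ymax=22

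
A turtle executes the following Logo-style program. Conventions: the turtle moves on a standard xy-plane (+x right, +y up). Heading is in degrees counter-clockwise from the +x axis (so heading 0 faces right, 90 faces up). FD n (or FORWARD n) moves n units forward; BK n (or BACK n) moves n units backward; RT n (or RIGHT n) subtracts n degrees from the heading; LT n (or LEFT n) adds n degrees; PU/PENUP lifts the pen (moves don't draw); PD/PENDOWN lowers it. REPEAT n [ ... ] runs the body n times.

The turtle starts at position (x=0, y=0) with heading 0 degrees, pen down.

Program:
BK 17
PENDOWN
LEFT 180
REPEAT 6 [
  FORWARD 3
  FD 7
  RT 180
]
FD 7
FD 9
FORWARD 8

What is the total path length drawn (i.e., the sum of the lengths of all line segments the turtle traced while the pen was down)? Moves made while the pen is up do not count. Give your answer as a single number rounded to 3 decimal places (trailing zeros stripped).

Executing turtle program step by step:
Start: pos=(0,0), heading=0, pen down
BK 17: (0,0) -> (-17,0) [heading=0, draw]
PD: pen down
LT 180: heading 0 -> 180
REPEAT 6 [
  -- iteration 1/6 --
  FD 3: (-17,0) -> (-20,0) [heading=180, draw]
  FD 7: (-20,0) -> (-27,0) [heading=180, draw]
  RT 180: heading 180 -> 0
  -- iteration 2/6 --
  FD 3: (-27,0) -> (-24,0) [heading=0, draw]
  FD 7: (-24,0) -> (-17,0) [heading=0, draw]
  RT 180: heading 0 -> 180
  -- iteration 3/6 --
  FD 3: (-17,0) -> (-20,0) [heading=180, draw]
  FD 7: (-20,0) -> (-27,0) [heading=180, draw]
  RT 180: heading 180 -> 0
  -- iteration 4/6 --
  FD 3: (-27,0) -> (-24,0) [heading=0, draw]
  FD 7: (-24,0) -> (-17,0) [heading=0, draw]
  RT 180: heading 0 -> 180
  -- iteration 5/6 --
  FD 3: (-17,0) -> (-20,0) [heading=180, draw]
  FD 7: (-20,0) -> (-27,0) [heading=180, draw]
  RT 180: heading 180 -> 0
  -- iteration 6/6 --
  FD 3: (-27,0) -> (-24,0) [heading=0, draw]
  FD 7: (-24,0) -> (-17,0) [heading=0, draw]
  RT 180: heading 0 -> 180
]
FD 7: (-17,0) -> (-24,0) [heading=180, draw]
FD 9: (-24,0) -> (-33,0) [heading=180, draw]
FD 8: (-33,0) -> (-41,0) [heading=180, draw]
Final: pos=(-41,0), heading=180, 16 segment(s) drawn

Segment lengths:
  seg 1: (0,0) -> (-17,0), length = 17
  seg 2: (-17,0) -> (-20,0), length = 3
  seg 3: (-20,0) -> (-27,0), length = 7
  seg 4: (-27,0) -> (-24,0), length = 3
  seg 5: (-24,0) -> (-17,0), length = 7
  seg 6: (-17,0) -> (-20,0), length = 3
  seg 7: (-20,0) -> (-27,0), length = 7
  seg 8: (-27,0) -> (-24,0), length = 3
  seg 9: (-24,0) -> (-17,0), length = 7
  seg 10: (-17,0) -> (-20,0), length = 3
  seg 11: (-20,0) -> (-27,0), length = 7
  seg 12: (-27,0) -> (-24,0), length = 3
  seg 13: (-24,0) -> (-17,0), length = 7
  seg 14: (-17,0) -> (-24,0), length = 7
  seg 15: (-24,0) -> (-33,0), length = 9
  seg 16: (-33,0) -> (-41,0), length = 8
Total = 101

Answer: 101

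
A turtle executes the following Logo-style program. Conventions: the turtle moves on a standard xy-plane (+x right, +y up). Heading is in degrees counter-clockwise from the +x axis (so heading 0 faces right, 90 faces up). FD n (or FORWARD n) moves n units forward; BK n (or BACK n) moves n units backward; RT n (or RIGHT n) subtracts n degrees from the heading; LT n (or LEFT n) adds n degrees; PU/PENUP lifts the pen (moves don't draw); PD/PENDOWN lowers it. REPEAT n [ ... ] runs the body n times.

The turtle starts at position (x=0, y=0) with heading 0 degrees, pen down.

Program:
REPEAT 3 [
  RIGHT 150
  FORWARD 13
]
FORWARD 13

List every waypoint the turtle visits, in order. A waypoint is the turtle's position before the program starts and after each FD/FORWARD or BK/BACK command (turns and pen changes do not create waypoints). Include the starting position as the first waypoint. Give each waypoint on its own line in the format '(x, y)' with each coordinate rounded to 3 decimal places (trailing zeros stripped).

Answer: (0, 0)
(-11.258, -6.5)
(-4.758, 4.758)
(-4.758, -8.242)
(-4.758, -21.242)

Derivation:
Executing turtle program step by step:
Start: pos=(0,0), heading=0, pen down
REPEAT 3 [
  -- iteration 1/3 --
  RT 150: heading 0 -> 210
  FD 13: (0,0) -> (-11.258,-6.5) [heading=210, draw]
  -- iteration 2/3 --
  RT 150: heading 210 -> 60
  FD 13: (-11.258,-6.5) -> (-4.758,4.758) [heading=60, draw]
  -- iteration 3/3 --
  RT 150: heading 60 -> 270
  FD 13: (-4.758,4.758) -> (-4.758,-8.242) [heading=270, draw]
]
FD 13: (-4.758,-8.242) -> (-4.758,-21.242) [heading=270, draw]
Final: pos=(-4.758,-21.242), heading=270, 4 segment(s) drawn
Waypoints (5 total):
(0, 0)
(-11.258, -6.5)
(-4.758, 4.758)
(-4.758, -8.242)
(-4.758, -21.242)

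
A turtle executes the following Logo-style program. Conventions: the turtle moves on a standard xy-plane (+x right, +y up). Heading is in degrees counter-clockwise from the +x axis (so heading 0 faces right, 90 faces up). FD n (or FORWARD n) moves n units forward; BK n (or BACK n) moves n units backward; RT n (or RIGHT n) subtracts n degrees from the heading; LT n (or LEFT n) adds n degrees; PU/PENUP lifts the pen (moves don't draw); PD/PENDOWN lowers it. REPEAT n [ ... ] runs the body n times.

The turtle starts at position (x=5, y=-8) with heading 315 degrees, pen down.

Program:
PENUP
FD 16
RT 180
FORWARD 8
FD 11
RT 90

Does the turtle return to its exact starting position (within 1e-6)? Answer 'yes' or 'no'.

Executing turtle program step by step:
Start: pos=(5,-8), heading=315, pen down
PU: pen up
FD 16: (5,-8) -> (16.314,-19.314) [heading=315, move]
RT 180: heading 315 -> 135
FD 8: (16.314,-19.314) -> (10.657,-13.657) [heading=135, move]
FD 11: (10.657,-13.657) -> (2.879,-5.879) [heading=135, move]
RT 90: heading 135 -> 45
Final: pos=(2.879,-5.879), heading=45, 0 segment(s) drawn

Start position: (5, -8)
Final position: (2.879, -5.879)
Distance = 3; >= 1e-6 -> NOT closed

Answer: no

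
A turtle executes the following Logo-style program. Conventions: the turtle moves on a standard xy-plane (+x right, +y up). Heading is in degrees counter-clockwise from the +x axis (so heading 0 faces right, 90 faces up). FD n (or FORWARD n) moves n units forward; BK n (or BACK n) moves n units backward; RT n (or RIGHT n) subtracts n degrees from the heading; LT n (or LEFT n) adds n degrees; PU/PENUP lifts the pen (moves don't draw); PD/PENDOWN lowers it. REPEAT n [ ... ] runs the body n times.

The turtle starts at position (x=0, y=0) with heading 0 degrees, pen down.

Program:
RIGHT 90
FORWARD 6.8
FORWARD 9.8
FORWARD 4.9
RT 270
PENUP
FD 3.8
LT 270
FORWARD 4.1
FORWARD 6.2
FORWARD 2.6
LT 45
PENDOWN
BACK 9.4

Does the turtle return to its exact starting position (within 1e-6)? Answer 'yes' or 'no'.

Executing turtle program step by step:
Start: pos=(0,0), heading=0, pen down
RT 90: heading 0 -> 270
FD 6.8: (0,0) -> (0,-6.8) [heading=270, draw]
FD 9.8: (0,-6.8) -> (0,-16.6) [heading=270, draw]
FD 4.9: (0,-16.6) -> (0,-21.5) [heading=270, draw]
RT 270: heading 270 -> 0
PU: pen up
FD 3.8: (0,-21.5) -> (3.8,-21.5) [heading=0, move]
LT 270: heading 0 -> 270
FD 4.1: (3.8,-21.5) -> (3.8,-25.6) [heading=270, move]
FD 6.2: (3.8,-25.6) -> (3.8,-31.8) [heading=270, move]
FD 2.6: (3.8,-31.8) -> (3.8,-34.4) [heading=270, move]
LT 45: heading 270 -> 315
PD: pen down
BK 9.4: (3.8,-34.4) -> (-2.847,-27.753) [heading=315, draw]
Final: pos=(-2.847,-27.753), heading=315, 4 segment(s) drawn

Start position: (0, 0)
Final position: (-2.847, -27.753)
Distance = 27.899; >= 1e-6 -> NOT closed

Answer: no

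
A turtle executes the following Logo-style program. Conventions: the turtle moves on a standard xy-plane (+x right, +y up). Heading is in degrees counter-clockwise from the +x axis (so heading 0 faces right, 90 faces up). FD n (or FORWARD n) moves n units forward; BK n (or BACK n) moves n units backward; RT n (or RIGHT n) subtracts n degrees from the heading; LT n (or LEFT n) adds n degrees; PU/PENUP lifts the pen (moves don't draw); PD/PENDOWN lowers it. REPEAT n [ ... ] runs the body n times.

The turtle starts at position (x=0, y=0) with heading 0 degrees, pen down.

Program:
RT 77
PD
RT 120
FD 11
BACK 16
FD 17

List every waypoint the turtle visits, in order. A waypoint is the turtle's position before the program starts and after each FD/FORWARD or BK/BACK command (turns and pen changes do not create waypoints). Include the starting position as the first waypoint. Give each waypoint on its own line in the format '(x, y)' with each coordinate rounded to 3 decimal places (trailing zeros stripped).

Executing turtle program step by step:
Start: pos=(0,0), heading=0, pen down
RT 77: heading 0 -> 283
PD: pen down
RT 120: heading 283 -> 163
FD 11: (0,0) -> (-10.519,3.216) [heading=163, draw]
BK 16: (-10.519,3.216) -> (4.782,-1.462) [heading=163, draw]
FD 17: (4.782,-1.462) -> (-11.476,3.508) [heading=163, draw]
Final: pos=(-11.476,3.508), heading=163, 3 segment(s) drawn
Waypoints (4 total):
(0, 0)
(-10.519, 3.216)
(4.782, -1.462)
(-11.476, 3.508)

Answer: (0, 0)
(-10.519, 3.216)
(4.782, -1.462)
(-11.476, 3.508)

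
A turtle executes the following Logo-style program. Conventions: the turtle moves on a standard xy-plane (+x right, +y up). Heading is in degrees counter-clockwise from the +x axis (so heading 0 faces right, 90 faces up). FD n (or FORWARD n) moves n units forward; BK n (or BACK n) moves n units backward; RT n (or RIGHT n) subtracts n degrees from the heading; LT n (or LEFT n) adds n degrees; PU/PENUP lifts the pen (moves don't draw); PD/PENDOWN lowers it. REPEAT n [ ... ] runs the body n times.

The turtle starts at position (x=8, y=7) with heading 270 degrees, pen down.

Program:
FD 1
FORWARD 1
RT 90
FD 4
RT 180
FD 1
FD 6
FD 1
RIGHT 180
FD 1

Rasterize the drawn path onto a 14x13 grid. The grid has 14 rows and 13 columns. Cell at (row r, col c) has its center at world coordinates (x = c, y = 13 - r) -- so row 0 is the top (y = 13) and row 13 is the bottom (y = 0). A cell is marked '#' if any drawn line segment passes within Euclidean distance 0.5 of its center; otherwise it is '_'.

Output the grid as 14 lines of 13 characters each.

Answer: _____________
_____________
_____________
_____________
_____________
_____________
________#____
________#____
____#########
_____________
_____________
_____________
_____________
_____________

Derivation:
Segment 0: (8,7) -> (8,6)
Segment 1: (8,6) -> (8,5)
Segment 2: (8,5) -> (4,5)
Segment 3: (4,5) -> (5,5)
Segment 4: (5,5) -> (11,5)
Segment 5: (11,5) -> (12,5)
Segment 6: (12,5) -> (11,5)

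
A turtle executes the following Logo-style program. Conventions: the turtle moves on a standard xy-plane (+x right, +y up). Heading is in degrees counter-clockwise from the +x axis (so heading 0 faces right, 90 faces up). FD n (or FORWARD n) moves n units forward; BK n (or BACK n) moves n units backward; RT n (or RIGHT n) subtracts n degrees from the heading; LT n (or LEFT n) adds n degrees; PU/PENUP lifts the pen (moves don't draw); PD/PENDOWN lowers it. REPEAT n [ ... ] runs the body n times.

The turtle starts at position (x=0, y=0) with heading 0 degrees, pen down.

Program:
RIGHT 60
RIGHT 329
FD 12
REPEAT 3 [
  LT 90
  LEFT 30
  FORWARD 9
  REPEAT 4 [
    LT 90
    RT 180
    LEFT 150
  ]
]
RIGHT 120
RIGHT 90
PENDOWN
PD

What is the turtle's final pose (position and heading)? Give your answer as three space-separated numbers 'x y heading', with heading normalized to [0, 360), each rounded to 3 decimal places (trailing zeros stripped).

Executing turtle program step by step:
Start: pos=(0,0), heading=0, pen down
RT 60: heading 0 -> 300
RT 329: heading 300 -> 331
FD 12: (0,0) -> (10.495,-5.818) [heading=331, draw]
REPEAT 3 [
  -- iteration 1/3 --
  LT 90: heading 331 -> 61
  LT 30: heading 61 -> 91
  FD 9: (10.495,-5.818) -> (10.338,3.181) [heading=91, draw]
  REPEAT 4 [
    -- iteration 1/4 --
    LT 90: heading 91 -> 181
    RT 180: heading 181 -> 1
    LT 150: heading 1 -> 151
    -- iteration 2/4 --
    LT 90: heading 151 -> 241
    RT 180: heading 241 -> 61
    LT 150: heading 61 -> 211
    -- iteration 3/4 --
    LT 90: heading 211 -> 301
    RT 180: heading 301 -> 121
    LT 150: heading 121 -> 271
    -- iteration 4/4 --
    LT 90: heading 271 -> 1
    RT 180: heading 1 -> 181
    LT 150: heading 181 -> 331
  ]
  -- iteration 2/3 --
  LT 90: heading 331 -> 61
  LT 30: heading 61 -> 91
  FD 9: (10.338,3.181) -> (10.181,12.18) [heading=91, draw]
  REPEAT 4 [
    -- iteration 1/4 --
    LT 90: heading 91 -> 181
    RT 180: heading 181 -> 1
    LT 150: heading 1 -> 151
    -- iteration 2/4 --
    LT 90: heading 151 -> 241
    RT 180: heading 241 -> 61
    LT 150: heading 61 -> 211
    -- iteration 3/4 --
    LT 90: heading 211 -> 301
    RT 180: heading 301 -> 121
    LT 150: heading 121 -> 271
    -- iteration 4/4 --
    LT 90: heading 271 -> 1
    RT 180: heading 1 -> 181
    LT 150: heading 181 -> 331
  ]
  -- iteration 3/3 --
  LT 90: heading 331 -> 61
  LT 30: heading 61 -> 91
  FD 9: (10.181,12.18) -> (10.024,21.178) [heading=91, draw]
  REPEAT 4 [
    -- iteration 1/4 --
    LT 90: heading 91 -> 181
    RT 180: heading 181 -> 1
    LT 150: heading 1 -> 151
    -- iteration 2/4 --
    LT 90: heading 151 -> 241
    RT 180: heading 241 -> 61
    LT 150: heading 61 -> 211
    -- iteration 3/4 --
    LT 90: heading 211 -> 301
    RT 180: heading 301 -> 121
    LT 150: heading 121 -> 271
    -- iteration 4/4 --
    LT 90: heading 271 -> 1
    RT 180: heading 1 -> 181
    LT 150: heading 181 -> 331
  ]
]
RT 120: heading 331 -> 211
RT 90: heading 211 -> 121
PD: pen down
PD: pen down
Final: pos=(10.024,21.178), heading=121, 4 segment(s) drawn

Answer: 10.024 21.178 121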